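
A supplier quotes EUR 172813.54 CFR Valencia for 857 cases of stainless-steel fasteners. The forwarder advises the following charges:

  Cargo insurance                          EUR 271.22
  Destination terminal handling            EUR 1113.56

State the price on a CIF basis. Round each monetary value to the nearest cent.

CIF price: EUR 173084.76

Not relevant to the conversion: destination terminal — on the buyer under both terms; not part of either seller's price.
From CFR to CIF, the seller additionally bears: insurance.
CIF price = 172813.54 + 271.22 = 173084.76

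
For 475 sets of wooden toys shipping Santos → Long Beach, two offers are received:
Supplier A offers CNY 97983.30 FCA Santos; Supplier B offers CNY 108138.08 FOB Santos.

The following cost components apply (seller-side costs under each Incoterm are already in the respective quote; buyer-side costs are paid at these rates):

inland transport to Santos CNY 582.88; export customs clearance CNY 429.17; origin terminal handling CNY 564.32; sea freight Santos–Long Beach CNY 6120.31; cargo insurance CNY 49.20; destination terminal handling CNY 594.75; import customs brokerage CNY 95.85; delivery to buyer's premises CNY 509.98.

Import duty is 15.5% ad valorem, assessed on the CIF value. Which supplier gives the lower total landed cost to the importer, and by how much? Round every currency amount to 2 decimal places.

Supplier A is cheaper by CNY 11076.98

Supplier A (FCA):
CIF value = FCA price + origin terminal + freight + insurance = 97983.30 + 564.32 + 6120.31 + 49.20 = 104717.13
Import duty = 104717.13 × 15.5% = 16231.16
Buyer bears (A): 564.32 + 6120.31 + 49.20 + 594.75 + 95.85 + 509.98 = 7934.41
Landed cost (A) = invoice 97983.30 + 7934.41 + duty 16231.16 = 122148.87
Supplier B (FOB):
CIF value = FOB price + freight + insurance = 108138.08 + 6120.31 + 49.20 = 114307.59
Import duty = 114307.59 × 15.5% = 17717.68
Buyer bears (B): 6120.31 + 49.20 + 594.75 + 95.85 + 509.98 = 7370.09
Landed cost (B) = invoice 108138.08 + 7370.09 + duty 17717.68 = 133225.85
Difference = |122148.87 − 133225.85| = 11076.98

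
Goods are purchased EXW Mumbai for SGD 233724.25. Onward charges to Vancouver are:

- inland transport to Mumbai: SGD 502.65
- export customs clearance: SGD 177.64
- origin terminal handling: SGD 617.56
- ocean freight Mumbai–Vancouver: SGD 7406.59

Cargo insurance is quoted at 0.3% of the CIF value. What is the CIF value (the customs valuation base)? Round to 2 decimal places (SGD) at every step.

CIF value: SGD 243158.16

Let C be the CIF value. C = EXW price + pre-shipment costs + freight + 0.3% × C
C − 0.3% × C = 233724.25 + 502.65 + 177.64 + 617.56 + 7406.59
0.997 × C = 242428.69
C = 242428.69 / 0.997 = 243158.16
Insurance premium = 0.3% × 243158.16 = 729.47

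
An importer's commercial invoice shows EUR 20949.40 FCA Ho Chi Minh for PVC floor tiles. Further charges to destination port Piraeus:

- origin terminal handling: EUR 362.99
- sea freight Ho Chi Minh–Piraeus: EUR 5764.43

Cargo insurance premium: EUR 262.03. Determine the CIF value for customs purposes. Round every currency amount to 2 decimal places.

CIF value: EUR 27338.85

CIF = FCA price + pre-shipment costs + freight + insurance
CIF = 20949.40 + 362.99 + 5764.43 + 262.03 = 27338.85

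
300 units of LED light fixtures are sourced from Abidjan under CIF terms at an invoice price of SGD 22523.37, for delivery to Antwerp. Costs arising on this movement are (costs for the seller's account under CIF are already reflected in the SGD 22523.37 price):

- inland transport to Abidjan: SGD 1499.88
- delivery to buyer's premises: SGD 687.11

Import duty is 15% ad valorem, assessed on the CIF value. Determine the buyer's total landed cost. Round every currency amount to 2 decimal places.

CIF: the seller pays costs through ocean freight and marine insurance to the destination port.
Already in the invoice (seller's account under CIF): inland to port — exclude.
The CIF price already equals the CIF value: 22523.37
Import duty = 22523.37 × 15% = 3378.51
Buyer bears: delivery 687.11 + duty 3378.51 = 4065.62
Landed cost = invoice 22523.37 + 4065.62 = 26588.99

Total landed cost: SGD 26588.99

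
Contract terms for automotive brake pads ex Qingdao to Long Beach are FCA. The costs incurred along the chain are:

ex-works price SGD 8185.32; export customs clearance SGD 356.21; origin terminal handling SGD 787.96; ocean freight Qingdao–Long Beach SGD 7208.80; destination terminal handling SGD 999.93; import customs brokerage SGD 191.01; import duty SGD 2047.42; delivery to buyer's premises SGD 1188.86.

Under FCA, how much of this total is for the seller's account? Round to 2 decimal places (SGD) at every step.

FCA: the seller delivers export-cleared goods to the carrier; the buyer bears costs from that point.
Seller's account: goods 8185.32 + export clearance 356.21 = 8541.53
Buyer's account: origin terminal 787.96 + freight 7208.80 + destination terminal 999.93 + brokerage 191.01 + duty 2047.42 + delivery 1188.86 = 12423.98

Seller's account: SGD 8541.53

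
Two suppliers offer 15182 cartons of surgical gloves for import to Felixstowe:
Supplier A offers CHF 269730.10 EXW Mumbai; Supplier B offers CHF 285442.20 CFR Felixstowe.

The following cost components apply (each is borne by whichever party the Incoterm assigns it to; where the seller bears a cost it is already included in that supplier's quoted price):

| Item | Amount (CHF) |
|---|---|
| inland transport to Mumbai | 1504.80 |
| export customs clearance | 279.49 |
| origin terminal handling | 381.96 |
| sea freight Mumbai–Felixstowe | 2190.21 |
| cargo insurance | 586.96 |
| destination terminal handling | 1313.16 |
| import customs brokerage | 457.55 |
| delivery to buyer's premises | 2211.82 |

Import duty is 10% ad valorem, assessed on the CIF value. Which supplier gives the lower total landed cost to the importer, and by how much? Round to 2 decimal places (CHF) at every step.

Supplier A (EXW):
CIF value = EXW price + inland to port + export clearance + origin terminal + freight + insurance = 269730.10 + 1504.80 + 279.49 + 381.96 + 2190.21 + 586.96 = 274673.52
Import duty = 274673.52 × 10% = 27467.35
Buyer bears (A): 1504.80 + 279.49 + 381.96 + 2190.21 + 586.96 + 1313.16 + 457.55 + 2211.82 = 8925.95
Landed cost (A) = invoice 269730.10 + 8925.95 + duty 27467.35 = 306123.40
Supplier B (CFR):
CIF value = CFR price + insurance = 285442.20 + 586.96 = 286029.16
Import duty = 286029.16 × 10% = 28602.92
Buyer bears (B): 586.96 + 1313.16 + 457.55 + 2211.82 = 4569.49
Landed cost (B) = invoice 285442.20 + 4569.49 + duty 28602.92 = 318614.61
Difference = |306123.40 − 318614.61| = 12491.21

Supplier A is cheaper by CHF 12491.21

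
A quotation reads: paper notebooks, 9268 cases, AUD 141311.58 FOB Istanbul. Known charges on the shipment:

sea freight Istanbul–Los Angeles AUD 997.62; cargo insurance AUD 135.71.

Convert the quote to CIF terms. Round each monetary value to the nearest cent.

CIF price: AUD 142444.91

From FOB to CIF, the seller additionally bears: freight, insurance.
CIF price = 141311.58 + 997.62 + 135.71 = 142444.91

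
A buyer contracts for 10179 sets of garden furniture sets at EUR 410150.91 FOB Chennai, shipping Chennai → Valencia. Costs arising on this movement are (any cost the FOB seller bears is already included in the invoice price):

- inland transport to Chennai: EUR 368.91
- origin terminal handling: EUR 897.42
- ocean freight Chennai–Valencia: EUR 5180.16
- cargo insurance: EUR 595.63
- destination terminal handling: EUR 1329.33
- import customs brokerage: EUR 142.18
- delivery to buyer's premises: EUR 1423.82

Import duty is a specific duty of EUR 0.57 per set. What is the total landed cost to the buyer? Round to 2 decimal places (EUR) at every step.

Total landed cost: EUR 424624.06

FOB: the seller bears costs until goods are on board at the origin port; the buyer bears freight, insurance and all costs thereafter.
Already in the invoice (seller's account under FOB): inland to port, origin terminal — exclude.
CIF value = FOB price + freight + insurance = 410150.91 + 5180.16 + 595.63 = 415926.70
Import duty = 10179 × 0.57 = 5802.03
Buyer bears: freight 5180.16 + insurance 595.63 + destination terminal 1329.33 + brokerage 142.18 + delivery 1423.82 + duty 5802.03 = 14473.15
Landed cost = invoice 410150.91 + 14473.15 = 424624.06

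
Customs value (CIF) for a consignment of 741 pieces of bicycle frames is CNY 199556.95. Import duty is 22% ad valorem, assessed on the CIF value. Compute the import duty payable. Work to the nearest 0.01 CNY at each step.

Import duty = 199556.95 × 22% = 43902.53

Import duty: CNY 43902.53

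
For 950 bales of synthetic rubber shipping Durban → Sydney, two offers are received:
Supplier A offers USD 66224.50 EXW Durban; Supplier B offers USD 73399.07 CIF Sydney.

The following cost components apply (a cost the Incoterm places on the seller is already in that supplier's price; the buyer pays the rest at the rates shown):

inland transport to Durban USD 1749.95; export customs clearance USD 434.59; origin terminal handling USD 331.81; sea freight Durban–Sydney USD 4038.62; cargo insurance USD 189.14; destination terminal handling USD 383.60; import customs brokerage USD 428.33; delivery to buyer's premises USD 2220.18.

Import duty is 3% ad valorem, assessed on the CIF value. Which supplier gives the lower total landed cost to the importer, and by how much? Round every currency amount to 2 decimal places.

Supplier A is cheaper by USD 443.37

Supplier A (EXW):
CIF value = EXW price + inland to port + export clearance + origin terminal + freight + insurance = 66224.50 + 1749.95 + 434.59 + 331.81 + 4038.62 + 189.14 = 72968.61
Import duty = 72968.61 × 3% = 2189.06
Buyer bears (A): 1749.95 + 434.59 + 331.81 + 4038.62 + 189.14 + 383.60 + 428.33 + 2220.18 = 9776.22
Landed cost (A) = invoice 66224.50 + 9776.22 + duty 2189.06 = 78189.78
Supplier B (CIF):
The CIF price already equals the CIF value: 73399.07
Import duty = 73399.07 × 3% = 2201.97
Buyer bears (B): 383.60 + 428.33 + 2220.18 = 3032.11
Landed cost (B) = invoice 73399.07 + 3032.11 + duty 2201.97 = 78633.15
Difference = |78189.78 − 78633.15| = 443.37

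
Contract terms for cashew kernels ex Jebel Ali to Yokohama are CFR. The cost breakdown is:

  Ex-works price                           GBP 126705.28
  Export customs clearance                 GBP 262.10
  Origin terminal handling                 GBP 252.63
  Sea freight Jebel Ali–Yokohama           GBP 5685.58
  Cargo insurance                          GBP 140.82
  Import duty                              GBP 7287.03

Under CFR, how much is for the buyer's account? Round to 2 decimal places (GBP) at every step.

Buyer's account: GBP 7427.85

CFR: the seller pays costs through ocean freight to the destination port, but not insurance.
Seller's account: goods 126705.28 + export clearance 262.10 + origin terminal 252.63 + freight 5685.58 = 132905.59
Buyer's account: insurance 140.82 + duty 7287.03 = 7427.85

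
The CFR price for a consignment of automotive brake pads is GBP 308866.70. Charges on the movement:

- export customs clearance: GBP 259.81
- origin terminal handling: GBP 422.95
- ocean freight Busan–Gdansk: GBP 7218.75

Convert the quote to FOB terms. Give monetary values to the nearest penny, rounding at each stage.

FOB price: GBP 301647.95

Not relevant to the conversion: origin terminal, export clearance — on the seller under both CFR and FOB; already in the CFR price and stays in the FOB price.
From CFR to FOB, the seller no longer bears: freight.
FOB price = 308866.70 − 7218.75 = 301647.95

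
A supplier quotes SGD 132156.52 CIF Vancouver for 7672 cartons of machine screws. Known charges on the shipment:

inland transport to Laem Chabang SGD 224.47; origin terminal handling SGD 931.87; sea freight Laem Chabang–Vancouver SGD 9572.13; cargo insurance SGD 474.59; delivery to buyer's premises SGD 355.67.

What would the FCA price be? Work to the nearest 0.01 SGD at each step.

Not relevant to the conversion: inland to port — on the seller under both CIF and FCA; already in the CIF price and stays in the FCA price. delivery — on the buyer under both terms; not part of either seller's price.
From CIF to FCA, the seller no longer bears: origin terminal, freight, insurance.
FCA price = 132156.52 − 931.87 − 9572.13 − 474.59 = 121177.93

FCA price: SGD 121177.93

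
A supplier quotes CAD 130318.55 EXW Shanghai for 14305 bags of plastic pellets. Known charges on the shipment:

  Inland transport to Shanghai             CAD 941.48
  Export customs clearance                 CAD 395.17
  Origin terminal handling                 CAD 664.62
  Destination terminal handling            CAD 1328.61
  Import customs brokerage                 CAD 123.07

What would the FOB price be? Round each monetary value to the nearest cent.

FOB price: CAD 132319.82

Not relevant to the conversion: brokerage, destination terminal — on the buyer under both terms; not part of either seller's price.
From EXW to FOB, the seller additionally bears: inland to port, export clearance, origin terminal.
FOB price = 130318.55 + 941.48 + 395.17 + 664.62 = 132319.82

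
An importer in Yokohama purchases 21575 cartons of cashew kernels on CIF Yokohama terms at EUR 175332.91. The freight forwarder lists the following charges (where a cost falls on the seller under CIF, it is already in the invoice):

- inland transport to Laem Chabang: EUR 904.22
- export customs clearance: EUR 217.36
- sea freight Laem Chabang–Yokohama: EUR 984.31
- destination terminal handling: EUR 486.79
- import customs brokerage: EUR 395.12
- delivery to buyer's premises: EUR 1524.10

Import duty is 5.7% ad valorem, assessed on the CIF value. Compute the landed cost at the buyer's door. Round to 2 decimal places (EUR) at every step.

CIF: the seller pays costs through ocean freight and marine insurance to the destination port.
Already in the invoice (seller's account under CIF): inland to port, export clearance, freight — exclude.
The CIF price already equals the CIF value: 175332.91
Import duty = 175332.91 × 5.7% = 9993.98
Buyer bears: destination terminal 486.79 + brokerage 395.12 + delivery 1524.10 + duty 9993.98 = 12399.99
Landed cost = invoice 175332.91 + 12399.99 = 187732.90

Total landed cost: EUR 187732.90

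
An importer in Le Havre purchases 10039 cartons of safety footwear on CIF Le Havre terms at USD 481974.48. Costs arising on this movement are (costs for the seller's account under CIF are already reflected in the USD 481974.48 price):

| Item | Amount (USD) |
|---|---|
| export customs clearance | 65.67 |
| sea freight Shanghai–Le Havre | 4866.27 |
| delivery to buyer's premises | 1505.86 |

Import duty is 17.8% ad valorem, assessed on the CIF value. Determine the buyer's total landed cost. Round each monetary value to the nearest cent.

Total landed cost: USD 569271.80

CIF: the seller pays costs through ocean freight and marine insurance to the destination port.
Already in the invoice (seller's account under CIF): export clearance, freight — exclude.
The CIF price already equals the CIF value: 481974.48
Import duty = 481974.48 × 17.8% = 85791.46
Buyer bears: delivery 1505.86 + duty 85791.46 = 87297.32
Landed cost = invoice 481974.48 + 87297.32 = 569271.80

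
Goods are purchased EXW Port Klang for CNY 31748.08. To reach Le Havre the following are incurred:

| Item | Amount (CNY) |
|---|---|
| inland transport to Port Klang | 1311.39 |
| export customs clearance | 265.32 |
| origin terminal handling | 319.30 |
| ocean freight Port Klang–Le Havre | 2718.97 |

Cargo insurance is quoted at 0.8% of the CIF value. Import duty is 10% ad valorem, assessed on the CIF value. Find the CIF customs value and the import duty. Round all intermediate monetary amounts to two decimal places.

CIF value: CNY 36656.31; import duty: CNY 3665.63

Let C be the CIF value. C = EXW price + pre-shipment costs + freight + 0.8% × C
C − 0.8% × C = 31748.08 + 1311.39 + 265.32 + 319.30 + 2718.97
0.992 × C = 36363.06
C = 36363.06 / 0.992 = 36656.31
Insurance premium = 0.8% × 36656.31 = 293.25
Import duty = 36656.31 × 10% = 3665.63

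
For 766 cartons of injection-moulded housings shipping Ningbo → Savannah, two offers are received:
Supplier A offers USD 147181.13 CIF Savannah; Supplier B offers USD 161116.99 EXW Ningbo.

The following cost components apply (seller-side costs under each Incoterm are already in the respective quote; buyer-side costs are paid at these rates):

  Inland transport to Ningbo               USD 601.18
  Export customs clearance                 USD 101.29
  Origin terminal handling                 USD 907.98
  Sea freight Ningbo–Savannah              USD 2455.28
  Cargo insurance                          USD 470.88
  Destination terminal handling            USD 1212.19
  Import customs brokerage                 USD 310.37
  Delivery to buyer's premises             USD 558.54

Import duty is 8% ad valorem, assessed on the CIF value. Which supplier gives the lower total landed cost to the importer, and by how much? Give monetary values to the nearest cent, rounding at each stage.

Supplier A is cheaper by USD 19950.27

Supplier A (CIF):
The CIF price already equals the CIF value: 147181.13
Import duty = 147181.13 × 8% = 11774.49
Buyer bears (A): 1212.19 + 310.37 + 558.54 = 2081.10
Landed cost (A) = invoice 147181.13 + 2081.10 + duty 11774.49 = 161036.72
Supplier B (EXW):
CIF value = EXW price + inland to port + export clearance + origin terminal + freight + insurance = 161116.99 + 601.18 + 101.29 + 907.98 + 2455.28 + 470.88 = 165653.60
Import duty = 165653.60 × 8% = 13252.29
Buyer bears (B): 601.18 + 101.29 + 907.98 + 2455.28 + 470.88 + 1212.19 + 310.37 + 558.54 = 6617.71
Landed cost (B) = invoice 161116.99 + 6617.71 + duty 13252.29 = 180986.99
Difference = |161036.72 − 180986.99| = 19950.27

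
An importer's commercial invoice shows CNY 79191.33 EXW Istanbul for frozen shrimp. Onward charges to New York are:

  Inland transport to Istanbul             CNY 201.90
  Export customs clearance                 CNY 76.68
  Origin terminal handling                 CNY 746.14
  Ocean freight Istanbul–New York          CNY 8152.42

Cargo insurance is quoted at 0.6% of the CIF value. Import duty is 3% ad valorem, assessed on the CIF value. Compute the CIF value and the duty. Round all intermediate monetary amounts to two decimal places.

CIF value: CNY 88901.88; import duty: CNY 2667.06

Let C be the CIF value. C = EXW price + pre-shipment costs + freight + 0.6% × C
C − 0.6% × C = 79191.33 + 201.90 + 76.68 + 746.14 + 8152.42
0.994 × C = 88368.47
C = 88368.47 / 0.994 = 88901.88
Insurance premium = 0.6% × 88901.88 = 533.41
Import duty = 88901.88 × 3% = 2667.06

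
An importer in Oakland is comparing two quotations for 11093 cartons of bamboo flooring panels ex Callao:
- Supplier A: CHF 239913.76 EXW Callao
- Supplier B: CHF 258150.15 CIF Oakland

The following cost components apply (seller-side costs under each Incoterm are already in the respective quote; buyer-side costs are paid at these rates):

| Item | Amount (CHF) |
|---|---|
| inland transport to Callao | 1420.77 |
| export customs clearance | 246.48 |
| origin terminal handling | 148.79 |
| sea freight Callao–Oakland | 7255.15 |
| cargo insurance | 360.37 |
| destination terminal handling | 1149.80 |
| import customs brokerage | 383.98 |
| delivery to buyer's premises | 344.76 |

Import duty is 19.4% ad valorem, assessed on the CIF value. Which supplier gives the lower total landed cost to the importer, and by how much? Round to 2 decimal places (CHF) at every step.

Supplier A is cheaper by CHF 10512.97

Supplier A (EXW):
CIF value = EXW price + inland to port + export clearance + origin terminal + freight + insurance = 239913.76 + 1420.77 + 246.48 + 148.79 + 7255.15 + 360.37 = 249345.32
Import duty = 249345.32 × 19.4% = 48372.99
Buyer bears (A): 1420.77 + 246.48 + 148.79 + 7255.15 + 360.37 + 1149.80 + 383.98 + 344.76 = 11310.10
Landed cost (A) = invoice 239913.76 + 11310.10 + duty 48372.99 = 299596.85
Supplier B (CIF):
The CIF price already equals the CIF value: 258150.15
Import duty = 258150.15 × 19.4% = 50081.13
Buyer bears (B): 1149.80 + 383.98 + 344.76 = 1878.54
Landed cost (B) = invoice 258150.15 + 1878.54 + duty 50081.13 = 310109.82
Difference = |299596.85 − 310109.82| = 10512.97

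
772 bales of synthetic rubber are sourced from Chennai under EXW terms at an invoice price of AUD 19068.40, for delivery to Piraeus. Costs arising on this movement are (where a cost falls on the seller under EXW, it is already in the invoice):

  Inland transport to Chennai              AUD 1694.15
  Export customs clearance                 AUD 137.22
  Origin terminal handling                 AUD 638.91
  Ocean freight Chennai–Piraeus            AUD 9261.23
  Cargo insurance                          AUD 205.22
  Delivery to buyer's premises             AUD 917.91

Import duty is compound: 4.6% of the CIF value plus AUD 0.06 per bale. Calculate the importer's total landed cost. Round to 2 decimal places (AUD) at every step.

EXW: the seller makes goods available at their premises; the buyer bears all onward costs.
CIF value = EXW price + inland to port + export clearance + origin terminal + freight + insurance = 19068.40 + 1694.15 + 137.22 + 638.91 + 9261.23 + 205.22 = 31005.13
Ad valorem component: 31005.13 × 4.6% = 1426.24
Specific component: 772 × 0.06 = 46.32
Import duty = 1426.24 + 46.32 = 1472.56
Buyer bears: inland to port 1694.15 + export clearance 137.22 + origin terminal 638.91 + freight 9261.23 + insurance 205.22 + delivery 917.91 + duty 1472.56 = 14327.20
Landed cost = invoice 19068.40 + 14327.20 = 33395.60

Total landed cost: AUD 33395.60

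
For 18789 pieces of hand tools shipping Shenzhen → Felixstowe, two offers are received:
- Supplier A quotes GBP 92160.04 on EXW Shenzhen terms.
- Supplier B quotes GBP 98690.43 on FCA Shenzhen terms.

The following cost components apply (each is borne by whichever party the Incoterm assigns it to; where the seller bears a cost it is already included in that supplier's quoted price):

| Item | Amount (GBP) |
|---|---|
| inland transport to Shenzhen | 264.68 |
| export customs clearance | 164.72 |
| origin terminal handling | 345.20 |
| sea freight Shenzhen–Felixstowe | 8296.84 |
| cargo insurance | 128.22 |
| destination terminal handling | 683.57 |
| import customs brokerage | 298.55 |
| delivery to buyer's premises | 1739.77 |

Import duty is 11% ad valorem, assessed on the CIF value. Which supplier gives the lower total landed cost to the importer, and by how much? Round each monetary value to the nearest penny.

Supplier A (EXW):
CIF value = EXW price + inland to port + export clearance + origin terminal + freight + insurance = 92160.04 + 264.68 + 164.72 + 345.20 + 8296.84 + 128.22 = 101359.70
Import duty = 101359.70 × 11% = 11149.57
Buyer bears (A): 264.68 + 164.72 + 345.20 + 8296.84 + 128.22 + 683.57 + 298.55 + 1739.77 = 11921.55
Landed cost (A) = invoice 92160.04 + 11921.55 + duty 11149.57 = 115231.16
Supplier B (FCA):
CIF value = FCA price + origin terminal + freight + insurance = 98690.43 + 345.20 + 8296.84 + 128.22 = 107460.69
Import duty = 107460.69 × 11% = 11820.68
Buyer bears (B): 345.20 + 8296.84 + 128.22 + 683.57 + 298.55 + 1739.77 = 11492.15
Landed cost (B) = invoice 98690.43 + 11492.15 + duty 11820.68 = 122003.26
Difference = |115231.16 − 122003.26| = 6772.10

Supplier A is cheaper by GBP 6772.10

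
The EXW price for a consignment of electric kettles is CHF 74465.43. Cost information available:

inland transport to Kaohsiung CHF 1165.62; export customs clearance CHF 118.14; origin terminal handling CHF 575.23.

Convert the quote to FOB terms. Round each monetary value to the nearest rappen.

From EXW to FOB, the seller additionally bears: inland to port, export clearance, origin terminal.
FOB price = 74465.43 + 1165.62 + 118.14 + 575.23 = 76324.42

FOB price: CHF 76324.42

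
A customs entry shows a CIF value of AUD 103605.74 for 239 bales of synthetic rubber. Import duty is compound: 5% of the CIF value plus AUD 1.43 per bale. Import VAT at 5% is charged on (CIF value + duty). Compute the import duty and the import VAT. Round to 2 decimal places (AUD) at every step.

Ad valorem component: 103605.74 × 5% = 5180.29
Specific component: 239 × 1.43 = 341.77
Import duty = 5180.29 + 341.77 = 5522.06
VAT base = CIF + duty = 103605.74 + 5522.06 = 109127.80
Import VAT = 109127.80 × 5% = 5456.39

Import duty: AUD 5522.06; import VAT: AUD 5456.39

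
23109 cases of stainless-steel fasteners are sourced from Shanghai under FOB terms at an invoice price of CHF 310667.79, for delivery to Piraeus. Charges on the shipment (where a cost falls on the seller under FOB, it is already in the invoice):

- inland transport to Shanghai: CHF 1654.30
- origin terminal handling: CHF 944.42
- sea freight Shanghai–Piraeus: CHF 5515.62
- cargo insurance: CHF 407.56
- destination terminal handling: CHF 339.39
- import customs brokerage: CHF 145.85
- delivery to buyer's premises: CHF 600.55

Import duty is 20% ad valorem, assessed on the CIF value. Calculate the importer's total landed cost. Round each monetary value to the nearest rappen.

Total landed cost: CHF 380994.95

FOB: the seller bears costs until goods are on board at the origin port; the buyer bears freight, insurance and all costs thereafter.
Already in the invoice (seller's account under FOB): inland to port, origin terminal — exclude.
CIF value = FOB price + freight + insurance = 310667.79 + 5515.62 + 407.56 = 316590.97
Import duty = 316590.97 × 20% = 63318.19
Buyer bears: freight 5515.62 + insurance 407.56 + destination terminal 339.39 + brokerage 145.85 + delivery 600.55 + duty 63318.19 = 70327.16
Landed cost = invoice 310667.79 + 70327.16 = 380994.95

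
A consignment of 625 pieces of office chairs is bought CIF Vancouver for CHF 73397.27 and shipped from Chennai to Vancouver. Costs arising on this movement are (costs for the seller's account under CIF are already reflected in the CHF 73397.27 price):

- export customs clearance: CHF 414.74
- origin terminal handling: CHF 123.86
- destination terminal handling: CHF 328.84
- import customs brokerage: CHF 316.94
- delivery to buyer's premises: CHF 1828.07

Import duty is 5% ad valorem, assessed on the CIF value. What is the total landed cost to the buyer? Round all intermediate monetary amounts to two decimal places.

CIF: the seller pays costs through ocean freight and marine insurance to the destination port.
Already in the invoice (seller's account under CIF): export clearance, origin terminal — exclude.
The CIF price already equals the CIF value: 73397.27
Import duty = 73397.27 × 5% = 3669.86
Buyer bears: destination terminal 328.84 + brokerage 316.94 + delivery 1828.07 + duty 3669.86 = 6143.71
Landed cost = invoice 73397.27 + 6143.71 = 79540.98

Total landed cost: CHF 79540.98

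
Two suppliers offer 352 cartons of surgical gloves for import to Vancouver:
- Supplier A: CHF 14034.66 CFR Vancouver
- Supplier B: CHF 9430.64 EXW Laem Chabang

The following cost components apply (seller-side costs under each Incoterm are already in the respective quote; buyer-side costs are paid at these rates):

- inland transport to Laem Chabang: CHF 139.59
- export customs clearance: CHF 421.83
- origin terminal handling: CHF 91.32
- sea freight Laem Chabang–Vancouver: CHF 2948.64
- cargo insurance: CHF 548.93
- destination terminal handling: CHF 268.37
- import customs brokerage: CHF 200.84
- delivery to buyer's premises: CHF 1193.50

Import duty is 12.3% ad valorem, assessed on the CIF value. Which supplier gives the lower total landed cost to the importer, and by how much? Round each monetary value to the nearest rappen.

Supplier B is cheaper by CHF 1125.96

Supplier A (CFR):
CIF value = CFR price + insurance = 14034.66 + 548.93 = 14583.59
Import duty = 14583.59 × 12.3% = 1793.78
Buyer bears (A): 548.93 + 268.37 + 200.84 + 1193.50 = 2211.64
Landed cost (A) = invoice 14034.66 + 2211.64 + duty 1793.78 = 18040.08
Supplier B (EXW):
CIF value = EXW price + inland to port + export clearance + origin terminal + freight + insurance = 9430.64 + 139.59 + 421.83 + 91.32 + 2948.64 + 548.93 = 13580.95
Import duty = 13580.95 × 12.3% = 1670.46
Buyer bears (B): 139.59 + 421.83 + 91.32 + 2948.64 + 548.93 + 268.37 + 200.84 + 1193.50 = 5813.02
Landed cost (B) = invoice 9430.64 + 5813.02 + duty 1670.46 = 16914.12
Difference = |18040.08 − 16914.12| = 1125.96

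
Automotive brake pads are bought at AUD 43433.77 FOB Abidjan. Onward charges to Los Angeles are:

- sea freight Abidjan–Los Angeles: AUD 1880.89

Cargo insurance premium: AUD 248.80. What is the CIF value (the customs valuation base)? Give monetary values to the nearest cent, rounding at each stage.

CIF value: AUD 45563.46

CIF = FOB price + freight + insurance
CIF = 43433.77 + 1880.89 + 248.80 = 45563.46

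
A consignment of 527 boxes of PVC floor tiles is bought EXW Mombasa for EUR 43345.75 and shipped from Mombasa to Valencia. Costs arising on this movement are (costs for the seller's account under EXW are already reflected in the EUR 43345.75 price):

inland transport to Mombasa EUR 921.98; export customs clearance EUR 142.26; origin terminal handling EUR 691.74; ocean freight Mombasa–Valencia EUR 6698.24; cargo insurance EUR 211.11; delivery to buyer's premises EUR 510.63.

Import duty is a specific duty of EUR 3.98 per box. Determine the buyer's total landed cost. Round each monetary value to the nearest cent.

Total landed cost: EUR 54619.17

EXW: the seller makes goods available at their premises; the buyer bears all onward costs.
CIF value = EXW price + inland to port + export clearance + origin terminal + freight + insurance = 43345.75 + 921.98 + 142.26 + 691.74 + 6698.24 + 211.11 = 52011.08
Import duty = 527 × 3.98 = 2097.46
Buyer bears: inland to port 921.98 + export clearance 142.26 + origin terminal 691.74 + freight 6698.24 + insurance 211.11 + delivery 510.63 + duty 2097.46 = 11273.42
Landed cost = invoice 43345.75 + 11273.42 = 54619.17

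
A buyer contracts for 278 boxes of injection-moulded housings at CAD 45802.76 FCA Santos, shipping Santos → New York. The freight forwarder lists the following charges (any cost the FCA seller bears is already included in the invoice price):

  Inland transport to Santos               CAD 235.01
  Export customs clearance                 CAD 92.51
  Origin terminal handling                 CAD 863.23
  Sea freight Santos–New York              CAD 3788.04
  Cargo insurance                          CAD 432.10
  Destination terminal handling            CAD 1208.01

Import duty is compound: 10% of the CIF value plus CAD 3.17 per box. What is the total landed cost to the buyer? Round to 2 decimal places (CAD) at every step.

Total landed cost: CAD 58064.01

FCA: the seller delivers export-cleared goods to the carrier; the buyer bears costs from that point.
Already in the invoice (seller's account under FCA): inland to port, export clearance — exclude.
CIF value = FCA price + origin terminal + freight + insurance = 45802.76 + 863.23 + 3788.04 + 432.10 = 50886.13
Ad valorem component: 50886.13 × 10% = 5088.61
Specific component: 278 × 3.17 = 881.26
Import duty = 5088.61 + 881.26 = 5969.87
Buyer bears: origin terminal 863.23 + freight 3788.04 + insurance 432.10 + destination terminal 1208.01 + duty 5969.87 = 12261.25
Landed cost = invoice 45802.76 + 12261.25 = 58064.01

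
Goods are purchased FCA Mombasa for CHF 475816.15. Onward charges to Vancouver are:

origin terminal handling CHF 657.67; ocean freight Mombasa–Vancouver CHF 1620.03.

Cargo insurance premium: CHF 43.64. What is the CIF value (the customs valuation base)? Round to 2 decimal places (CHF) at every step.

CIF value: CHF 478137.49

CIF = FCA price + pre-shipment costs + freight + insurance
CIF = 475816.15 + 657.67 + 1620.03 + 43.64 = 478137.49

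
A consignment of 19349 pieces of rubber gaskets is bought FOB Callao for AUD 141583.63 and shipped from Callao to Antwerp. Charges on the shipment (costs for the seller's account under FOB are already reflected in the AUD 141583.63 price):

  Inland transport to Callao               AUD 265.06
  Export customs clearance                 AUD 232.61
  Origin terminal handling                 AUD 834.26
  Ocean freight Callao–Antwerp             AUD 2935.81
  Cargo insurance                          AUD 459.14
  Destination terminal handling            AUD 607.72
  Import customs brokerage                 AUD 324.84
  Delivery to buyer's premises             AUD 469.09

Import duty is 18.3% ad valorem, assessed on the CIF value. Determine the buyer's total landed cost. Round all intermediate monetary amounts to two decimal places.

FOB: the seller bears costs until goods are on board at the origin port; the buyer bears freight, insurance and all costs thereafter.
Already in the invoice (seller's account under FOB): inland to port, export clearance, origin terminal — exclude.
CIF value = FOB price + freight + insurance = 141583.63 + 2935.81 + 459.14 = 144978.58
Import duty = 144978.58 × 18.3% = 26531.08
Buyer bears: freight 2935.81 + insurance 459.14 + destination terminal 607.72 + brokerage 324.84 + delivery 469.09 + duty 26531.08 = 31327.68
Landed cost = invoice 141583.63 + 31327.68 = 172911.31

Total landed cost: AUD 172911.31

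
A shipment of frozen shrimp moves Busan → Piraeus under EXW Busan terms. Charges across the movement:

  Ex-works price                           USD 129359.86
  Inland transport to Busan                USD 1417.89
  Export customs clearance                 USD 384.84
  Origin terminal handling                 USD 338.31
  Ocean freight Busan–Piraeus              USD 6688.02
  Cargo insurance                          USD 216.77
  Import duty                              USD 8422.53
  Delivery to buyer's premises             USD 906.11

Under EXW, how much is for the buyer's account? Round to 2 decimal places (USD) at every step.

Buyer's account: USD 18374.47

EXW: the seller makes goods available at their premises; the buyer bears all onward costs.
Seller's account: goods 129359.86 = 129359.86
Buyer's account: inland to port 1417.89 + export clearance 384.84 + origin terminal 338.31 + freight 6688.02 + insurance 216.77 + duty 8422.53 + delivery 906.11 = 18374.47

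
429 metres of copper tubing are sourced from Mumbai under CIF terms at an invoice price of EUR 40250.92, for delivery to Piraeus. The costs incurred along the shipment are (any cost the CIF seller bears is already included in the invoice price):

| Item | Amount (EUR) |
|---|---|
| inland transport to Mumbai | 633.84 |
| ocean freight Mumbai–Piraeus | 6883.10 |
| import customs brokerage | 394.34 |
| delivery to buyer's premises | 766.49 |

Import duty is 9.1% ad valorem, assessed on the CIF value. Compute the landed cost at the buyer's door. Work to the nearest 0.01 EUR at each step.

CIF: the seller pays costs through ocean freight and marine insurance to the destination port.
Already in the invoice (seller's account under CIF): inland to port, freight — exclude.
The CIF price already equals the CIF value: 40250.92
Import duty = 40250.92 × 9.1% = 3662.83
Buyer bears: brokerage 394.34 + delivery 766.49 + duty 3662.83 = 4823.66
Landed cost = invoice 40250.92 + 4823.66 = 45074.58

Total landed cost: EUR 45074.58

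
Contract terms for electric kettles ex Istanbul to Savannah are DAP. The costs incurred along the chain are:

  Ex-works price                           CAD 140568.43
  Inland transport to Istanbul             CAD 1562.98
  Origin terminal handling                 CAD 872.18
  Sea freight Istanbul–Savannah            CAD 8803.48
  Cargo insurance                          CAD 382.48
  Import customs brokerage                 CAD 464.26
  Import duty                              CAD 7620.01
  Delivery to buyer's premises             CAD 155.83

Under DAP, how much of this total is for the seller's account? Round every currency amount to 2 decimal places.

DAP: the seller bears all costs to the named destination except import duty and clearance.
Seller's account: goods 140568.43 + inland to port 1562.98 + origin terminal 872.18 + freight 8803.48 + insurance 382.48 + delivery 155.83 = 152345.38
Buyer's account: brokerage 464.26 + duty 7620.01 = 8084.27

Seller's account: CAD 152345.38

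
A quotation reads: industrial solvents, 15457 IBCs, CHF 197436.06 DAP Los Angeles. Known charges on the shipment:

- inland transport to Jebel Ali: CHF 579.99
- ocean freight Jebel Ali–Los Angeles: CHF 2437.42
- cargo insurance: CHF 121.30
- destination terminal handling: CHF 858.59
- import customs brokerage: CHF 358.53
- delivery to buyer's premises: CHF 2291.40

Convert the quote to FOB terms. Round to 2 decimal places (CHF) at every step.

Not relevant to the conversion: inland to port — on the seller under both DAP and FOB; already in the DAP price and stays in the FOB price. brokerage — on the buyer under both terms; not part of either seller's price.
From DAP to FOB, the seller no longer bears: freight, insurance, destination terminal, delivery.
FOB price = 197436.06 − 2437.42 − 121.30 − 858.59 − 2291.40 = 191727.35

FOB price: CHF 191727.35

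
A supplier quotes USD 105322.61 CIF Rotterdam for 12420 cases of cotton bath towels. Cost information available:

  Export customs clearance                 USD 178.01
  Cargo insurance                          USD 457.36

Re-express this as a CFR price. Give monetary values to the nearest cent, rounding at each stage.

CFR price: USD 104865.25

Not relevant to the conversion: export clearance — on the seller under both CIF and CFR; already in the CIF price and stays in the CFR price.
From CIF to CFR, the seller no longer bears: insurance.
CFR price = 105322.61 − 457.36 = 104865.25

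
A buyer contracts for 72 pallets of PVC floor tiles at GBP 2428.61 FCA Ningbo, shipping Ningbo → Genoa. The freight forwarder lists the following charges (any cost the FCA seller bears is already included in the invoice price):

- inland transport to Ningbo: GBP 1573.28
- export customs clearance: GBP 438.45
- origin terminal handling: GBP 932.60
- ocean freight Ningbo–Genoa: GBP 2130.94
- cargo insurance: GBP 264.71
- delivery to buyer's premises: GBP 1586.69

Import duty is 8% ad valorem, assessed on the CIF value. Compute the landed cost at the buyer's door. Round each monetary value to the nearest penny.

FCA: the seller delivers export-cleared goods to the carrier; the buyer bears costs from that point.
Already in the invoice (seller's account under FCA): inland to port, export clearance — exclude.
CIF value = FCA price + origin terminal + freight + insurance = 2428.61 + 932.60 + 2130.94 + 264.71 = 5756.86
Import duty = 5756.86 × 8% = 460.55
Buyer bears: origin terminal 932.60 + freight 2130.94 + insurance 264.71 + delivery 1586.69 + duty 460.55 = 5375.49
Landed cost = invoice 2428.61 + 5375.49 = 7804.10

Total landed cost: GBP 7804.10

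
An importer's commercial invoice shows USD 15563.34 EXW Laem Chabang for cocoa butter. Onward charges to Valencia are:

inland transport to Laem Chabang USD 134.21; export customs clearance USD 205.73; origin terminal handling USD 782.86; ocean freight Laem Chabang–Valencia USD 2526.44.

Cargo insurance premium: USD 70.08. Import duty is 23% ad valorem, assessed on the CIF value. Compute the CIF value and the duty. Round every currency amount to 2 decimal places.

CIF = EXW price + pre-shipment costs + freight + insurance
CIF = 15563.34 + 134.21 + 205.73 + 782.86 + 2526.44 + 70.08 = 19282.66
Import duty = 19282.66 × 23% = 4435.01

CIF value: USD 19282.66; import duty: USD 4435.01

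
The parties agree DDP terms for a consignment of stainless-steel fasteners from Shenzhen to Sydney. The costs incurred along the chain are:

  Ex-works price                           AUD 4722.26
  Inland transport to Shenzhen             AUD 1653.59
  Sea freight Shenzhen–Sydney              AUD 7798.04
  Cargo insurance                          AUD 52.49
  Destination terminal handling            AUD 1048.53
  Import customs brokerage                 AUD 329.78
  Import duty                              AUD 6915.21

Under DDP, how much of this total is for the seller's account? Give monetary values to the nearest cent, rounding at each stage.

DDP: the seller bears all costs including import duty.
Seller's account: goods 4722.26 + inland to port 1653.59 + freight 7798.04 + insurance 52.49 + destination terminal 1048.53 + brokerage 329.78 + duty 6915.21 = 22519.90
Buyer's account: 0.00

Seller's account: AUD 22519.90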